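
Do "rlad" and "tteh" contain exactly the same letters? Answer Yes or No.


String 1: 'rlad' -> sorted: 'adlr'
String 2: 'tteh' -> sorted: 'ehtt'
Compare sorted forms: 'adlr' != 'ehtt'
Anagram: No


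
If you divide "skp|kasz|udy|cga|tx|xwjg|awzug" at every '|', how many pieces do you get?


Input string: 'skp|kasz|udy|cga|tx|xwjg|awzug'
Delimiter: '|'
Split result: 'skp', 'kasz', 'udy', 'cga', 'tx', 'xwjg', 'awzug'
Number of parts: 7


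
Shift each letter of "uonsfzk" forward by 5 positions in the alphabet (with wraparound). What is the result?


Input: 'uonsfzk', shift = 5
Operation: for each letter, (position + 5) mod 26
Mapping: 'u'(20+5=25)->'z', 'o'(14+5=19)->'t', 'n'(13+5=18)->'s', 's'(18+5=23)->'x', 'f'(5+5=10)->'k', 'z'(25+5=30, 30 mod 26=4)->'e', 'k'(10+5=15)->'p'
Result: ztsxkep


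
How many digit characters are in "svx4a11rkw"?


Input string: 'svx4a11rkw'
Operation: count digit characters (0-9)
Scan: 's', 'v', 'x', '4'(digit), 'a', '1'(digit), '1'(digit), 'r', 'k', 'w'
Digits found: 3
Result: 3


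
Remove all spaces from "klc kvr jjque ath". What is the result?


Input string: 'klc kvr jjque ath'
Operation: remove all spaces
Words: 'klc', 'kvr', 'jjque', 'ath'
Join without spaces: klckvrjjqueath


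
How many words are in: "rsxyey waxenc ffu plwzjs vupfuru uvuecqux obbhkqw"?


Input string: 'rsxyey waxenc ffu plwzjs vupfuru uvuecqux obbhkqw'
Operation: split by spaces
Words found: 'rsxyey', 'waxenc', 'ffu', 'plwzjs', 'vupfuru', 'uvuecqux', 'obbhkqw'
Word count: 7


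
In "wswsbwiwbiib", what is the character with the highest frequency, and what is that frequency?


Input: 'wswsbwiwbiib'
Operation: tally each character
Counts: 'b':3, 'i':3, 's':2, 'w':4
Maximum: 'w' appears 4 times


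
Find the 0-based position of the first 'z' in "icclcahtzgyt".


Input string: 'icclcahtzgyt'
Target: 'z'
Scanning left to right: s[0]='i', s[1]='c', s[2]='c', s[3]='l', s[4]='c', s[5]='a', s[6]='h', s[7]='t', s[8]='z'
First match at index: 8


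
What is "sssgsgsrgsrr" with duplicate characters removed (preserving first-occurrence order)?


Input: 'sssgsgsrgsrr'
Operation: keep first occurrence of each character
Scan: s[0]='s' new -> keep; s[1]='s' seen -> skip; s[2]='s' seen -> skip; s[3]='g' new -> keep; s[4]='s' seen -> skip; s[5]='g' seen -> skip; s[6]='s' seen -> skip; s[7]='r' new -> keep; s[8]='g' seen -> skip; s[9]='s' seen -> skip; s[10]='r' seen -> skip; s[11]='r' seen -> skip
Result: sgr


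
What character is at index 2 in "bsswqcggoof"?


Input string: 'bsswqcggoof'
Operation: get character at index 2
Index mapping: s[0]='b', s[1]='s', s[2]='s'
Result: 's'


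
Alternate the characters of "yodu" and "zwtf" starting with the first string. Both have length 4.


String 1: 'yodu'
String 2: 'zwtf'
Operation: alternate characters
Pairs: 'y'+'z', 'o'+'w', 'd'+'t', 'u'+'f'
Result: yzowdtuf


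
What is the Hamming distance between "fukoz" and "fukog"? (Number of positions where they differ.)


String 1: 'fukoz'
String 2: 'fukog'
Compare each position: pos 0: 'f'=='f', pos 1: 'u'=='u', pos 2: 'k'=='k', pos 3: 'o'=='o', pos 4: 'z'!='g'
Differing positions: 1
Hamming distance: 1


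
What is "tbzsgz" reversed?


Input string: 'tbzsgz'
Operation: reverse character order
Original order: 't' -> 'b' -> 'z' -> 's' -> 'g' -> 'z'
Reversed order: 'z' -> 'g' -> 's' -> 'z' -> 'b' -> 't'
Result: zgszbt


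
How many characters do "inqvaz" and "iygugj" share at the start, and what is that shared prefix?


String 1: 'inqvaz'
String 2: 'iygugj'
Compare position by position:
pos 0: 'i' vs 'i' match
pos 1: 'n' vs 'y' differ -> stop
Longest common prefix: "i" (length 1)


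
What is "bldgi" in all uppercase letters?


Input string: 'bldgi'
Operation: convert each letter to uppercase
Mapping: 'b'->'B', 'l'->'L', 'd'->'D', 'g'->'G', 'i'->'I'
Result: BLDGI


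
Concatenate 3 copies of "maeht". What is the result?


Input string: 'maeht'
Operation: repeat 3 times
Concatenation: 'maeht' + 'maeht' + 'maeht'
Result: maehtmaehtmaeht


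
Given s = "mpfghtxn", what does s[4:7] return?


Input string: 'mpfghtxn'
Operation: slice [4:7]
Extract characters: s[4]='h', s[5]='t', s[6]='x'
Result: htx


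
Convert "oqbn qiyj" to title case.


Input string: 'oqbn qiyj'
Operation: capitalize first letter of each word
Word transformations: 'oqbn'->'Oqbn', 'qiyj'->'Qiyj'
Result: Oqbn Qiyj


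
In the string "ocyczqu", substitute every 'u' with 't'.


Input string: 'ocyczqu'
Operation: replace 'u' with 't'
Positions of 'u': 6
After replacement: ocyczqt


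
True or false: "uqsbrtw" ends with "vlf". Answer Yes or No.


Input string: 'uqsbrtw'
Suffix to check: 'vlf'
Last 3 characters of input: 'rtw'
Match: False
Result: No


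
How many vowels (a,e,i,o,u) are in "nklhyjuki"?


Input string: 'nklhyjuki'
Operation: count vowels (a, e, i, o, u)
Scan: s[0]='n', s[1]='k', s[2]='l', s[3]='h', s[4]='y', s[5]='j', s[6]='u' (vowel), s[7]='k', s[8]='i' (vowel)
Vowels found: 2
Result: 2


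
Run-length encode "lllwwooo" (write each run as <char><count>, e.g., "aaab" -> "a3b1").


Input: 'lllwwooo'
Operation: identify consecutive runs
Runs: 'lll' -> l3, 'ww' -> w2, 'ooo' -> o3
Encoded: l3w2o3


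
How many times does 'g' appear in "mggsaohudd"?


Input string: 'mggsaohudd'
Target character: 'g'
Scan each position: s[1]='g', s[2]='g'
Matches found at indices: 1, 2
Total: 2


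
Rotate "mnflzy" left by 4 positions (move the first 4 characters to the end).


Input: 'mnflzy', shift = 4
Operation: split at index 4 and swap parts
Front part s[0:4] = 'mnfl'
Back part s[4:] = 'zy'
Rotated = back + front = 'zy' + 'mnfl'
Result: zymnfl


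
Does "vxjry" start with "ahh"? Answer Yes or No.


Input string: 'vxjry'
Prefix to check: 'ahh'
First 3 characters of input: 'vxj'
Match: False
Result: No


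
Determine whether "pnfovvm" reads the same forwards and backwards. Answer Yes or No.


Input string: 'pnfovvm'
Reversed: 'mvvofnp'
Compare pairs: s[0]='p' vs s[6]='m' (mismatch), s[1]='n' vs s[5]='v' (mismatch), s[2]='f' vs s[4]='v' (mismatch)
Palindrome: No


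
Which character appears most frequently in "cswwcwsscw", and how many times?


Input: 'cswwcwsscw'
Operation: tally each character
Counts: 'c':3, 's':3, 'w':4
Maximum: 'w' appears 4 times


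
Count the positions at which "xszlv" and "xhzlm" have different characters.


String 1: 'xszlv'
String 2: 'xhzlm'
Compare each position: pos 0: 'x'=='x', pos 1: 's'!='h', pos 2: 'z'=='z', pos 3: 'l'=='l', pos 4: 'v'!='m'
Differing positions: 2
Hamming distance: 2


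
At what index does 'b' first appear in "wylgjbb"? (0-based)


Input string: 'wylgjbb'
Target: 'b'
Scanning left to right: s[0]='w', s[1]='y', s[2]='l', s[3]='g', s[4]='j', s[5]='b'
First match at index: 5


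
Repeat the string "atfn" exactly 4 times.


Input string: 'atfn'
Operation: repeat 4 times
Concatenation: 'atfn' + 'atfn' + 'atfn' + 'atfn'
Result: atfnatfnatfnatfn


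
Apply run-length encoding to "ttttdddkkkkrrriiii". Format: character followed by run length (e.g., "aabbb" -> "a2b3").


Input: 'ttttdddkkkkrrriiii'
Operation: identify consecutive runs
Runs: 'tttt' -> t4, 'ddd' -> d3, 'kkkk' -> k4, 'rrr' -> r3, 'iiii' -> i4
Encoded: t4d3k4r3i4


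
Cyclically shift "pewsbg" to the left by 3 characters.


Input: 'pewsbg', shift = 3
Operation: split at index 3 and swap parts
Front part s[0:3] = 'pew'
Back part s[3:] = 'sbg'
Rotated = back + front = 'sbg' + 'pew'
Result: sbgpew


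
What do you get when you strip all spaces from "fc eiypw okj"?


Input string: 'fc eiypw okj'
Operation: remove all spaces
Words: 'fc', 'eiypw', 'okj'
Join without spaces: fceiypwokj


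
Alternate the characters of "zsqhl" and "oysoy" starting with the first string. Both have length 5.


String 1: 'zsqhl'
String 2: 'oysoy'
Operation: alternate characters
Pairs: 'z'+'o', 's'+'y', 'q'+'s', 'h'+'o', 'l'+'y'
Result: zosyqsholy


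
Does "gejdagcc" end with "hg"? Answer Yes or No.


Input string: 'gejdagcc'
Suffix to check: 'hg'
Last 2 characters of input: 'cc'
Match: False
Result: No


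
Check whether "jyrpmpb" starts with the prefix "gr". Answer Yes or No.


Input string: 'jyrpmpb'
Prefix to check: 'gr'
First 2 characters of input: 'jy'
Match: False
Result: No


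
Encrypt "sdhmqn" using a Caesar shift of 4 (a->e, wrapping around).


Input: 'sdhmqn', shift = 4
Operation: for each letter, (position + 4) mod 26
Mapping: 's'(18+4=22)->'w', 'd'(3+4=7)->'h', 'h'(7+4=11)->'l', 'm'(12+4=16)->'q', 'q'(16+4=20)->'u', 'n'(13+4=17)->'r'
Result: whlqur


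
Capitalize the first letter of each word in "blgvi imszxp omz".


Input string: 'blgvi imszxp omz'
Operation: capitalize first letter of each word
Word transformations: 'blgvi'->'Blgvi', 'imszxp'->'Imszxp', 'omz'->'Omz'
Result: Blgvi Imszxp Omz


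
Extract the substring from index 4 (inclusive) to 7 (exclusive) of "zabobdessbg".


Input string: 'zabobdessbg'
Operation: slice [4:7]
Extract characters: s[4]='b', s[5]='d', s[6]='e'
Result: bde


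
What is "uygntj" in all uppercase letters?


Input string: 'uygntj'
Operation: convert each letter to uppercase
Mapping: 'u'->'U', 'y'->'Y', 'g'->'G', 'n'->'N', 't'->'T', 'j'->'J'
Result: UYGNTJ


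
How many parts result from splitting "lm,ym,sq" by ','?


Input string: 'lm,ym,sq'
Delimiter: ','
Split result: 'lm', 'ym', 'sq'
Number of parts: 3


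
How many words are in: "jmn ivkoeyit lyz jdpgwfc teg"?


Input string: 'jmn ivkoeyit lyz jdpgwfc teg'
Operation: split by spaces
Words found: 'jmn', 'ivkoeyit', 'lyz', 'jdpgwfc', 'teg'
Word count: 5


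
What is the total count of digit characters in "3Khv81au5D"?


Input string: '3Khv81au5D'
Operation: count digit characters (0-9)
Scan: '3'(digit), 'K', 'h', 'v', '8'(digit), '1'(digit), 'a', 'u', '5'(digit), 'D'
Digits found: 4
Result: 4


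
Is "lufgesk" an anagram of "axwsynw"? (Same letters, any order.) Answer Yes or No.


String 1: 'axwsynw' -> sorted: 'answwxy'
String 2: 'lufgesk' -> sorted: 'efgklsu'
Compare sorted forms: 'answwxy' != 'efgklsu'
Anagram: No


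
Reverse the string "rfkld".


Input string: 'rfkld'
Operation: reverse character order
Original order: 'r' -> 'f' -> 'k' -> 'l' -> 'd'
Reversed order: 'd' -> 'l' -> 'k' -> 'f' -> 'r'
Result: dlkfr


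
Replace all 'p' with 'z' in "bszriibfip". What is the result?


Input string: 'bszriibfip'
Operation: replace 'p' with 'z'
Positions of 'p': 9
After replacement: bszriibfiz


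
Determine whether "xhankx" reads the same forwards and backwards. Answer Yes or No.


Input string: 'xhankx'
Reversed: 'xknahx'
Compare pairs: s[0]='x' vs s[5]='x' (match), s[1]='h' vs s[4]='k' (mismatch), s[2]='a' vs s[3]='n' (mismatch)
Palindrome: No


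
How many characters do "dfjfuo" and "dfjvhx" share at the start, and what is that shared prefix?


String 1: 'dfjfuo'
String 2: 'dfjvhx'
Compare position by position:
pos 0: 'd' vs 'd' match
pos 1: 'f' vs 'f' match
pos 2: 'j' vs 'j' match
pos 3: 'f' vs 'v' differ -> stop
Longest common prefix: "dfj" (length 3)


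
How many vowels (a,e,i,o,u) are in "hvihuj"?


Input string: 'hvihuj'
Operation: count vowels (a, e, i, o, u)
Scan: s[0]='h', s[1]='v', s[2]='i' (vowel), s[3]='h', s[4]='u' (vowel), s[5]='j'
Vowels found: 2
Result: 2


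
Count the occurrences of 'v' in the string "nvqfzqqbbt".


Input string: 'nvqfzqqbbt'
Target character: 'v'
Scan each position: s[1]='v'
Matches found at indices: 1
Total: 1


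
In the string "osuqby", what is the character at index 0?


Input string: 'osuqby'
Operation: get character at index 0
Index mapping: s[0]='o'
Result: 'o'


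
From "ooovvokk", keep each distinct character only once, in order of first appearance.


Input: 'ooovvokk'
Operation: keep first occurrence of each character
Scan: s[0]='o' new -> keep; s[1]='o' seen -> skip; s[2]='o' seen -> skip; s[3]='v' new -> keep; s[4]='v' seen -> skip; s[5]='o' seen -> skip; s[6]='k' new -> keep; s[7]='k' seen -> skip
Result: ovk


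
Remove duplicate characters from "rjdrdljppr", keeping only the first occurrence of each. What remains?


Input: 'rjdrdljppr'
Operation: keep first occurrence of each character
Scan: s[0]='r' new -> keep; s[1]='j' new -> keep; s[2]='d' new -> keep; s[3]='r' seen -> skip; s[4]='d' seen -> skip; s[5]='l' new -> keep; s[6]='j' seen -> skip; s[7]='p' new -> keep; s[8]='p' seen -> skip; s[9]='r' seen -> skip
Result: rjdlp


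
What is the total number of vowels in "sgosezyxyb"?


Input string: 'sgosezyxyb'
Operation: count vowels (a, e, i, o, u)
Scan: s[0]='s', s[1]='g', s[2]='o' (vowel), s[3]='s', s[4]='e' (vowel), s[5]='z', s[6]='y', s[7]='x', s[8]='y', s[9]='b'
Vowels found: 2
Result: 2


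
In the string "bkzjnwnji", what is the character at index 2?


Input string: 'bkzjnwnji'
Operation: get character at index 2
Index mapping: s[0]='b', s[1]='k', s[2]='z'
Result: 'z'


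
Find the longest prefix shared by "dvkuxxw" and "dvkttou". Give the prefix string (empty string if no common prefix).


String 1: 'dvkuxxw'
String 2: 'dvkttou'
Compare position by position:
pos 0: 'd' vs 'd' match
pos 1: 'v' vs 'v' match
pos 2: 'k' vs 'k' match
pos 3: 'u' vs 't' differ -> stop
Longest common prefix: "dvk" (length 3)


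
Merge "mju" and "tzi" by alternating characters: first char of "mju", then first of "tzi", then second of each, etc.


String 1: 'mju'
String 2: 'tzi'
Operation: alternate characters
Pairs: 'm'+'t', 'j'+'z', 'u'+'i'
Result: mtjzui


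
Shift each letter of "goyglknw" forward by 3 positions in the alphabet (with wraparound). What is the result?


Input: 'goyglknw', shift = 3
Operation: for each letter, (position + 3) mod 26
Mapping: 'g'(6+3=9)->'j', 'o'(14+3=17)->'r', 'y'(24+3=27, 27 mod 26=1)->'b', 'g'(6+3=9)->'j', 'l'(11+3=14)->'o', 'k'(10+3=13)->'n', 'n'(13+3=16)->'q', 'w'(22+3=25)->'z'
Result: jrbjonqz


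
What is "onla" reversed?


Input string: 'onla'
Operation: reverse character order
Original order: 'o' -> 'n' -> 'l' -> 'a'
Reversed order: 'a' -> 'l' -> 'n' -> 'o'
Result: alno


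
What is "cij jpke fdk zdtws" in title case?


Input string: 'cij jpke fdk zdtws'
Operation: capitalize first letter of each word
Word transformations: 'cij'->'Cij', 'jpke'->'Jpke', 'fdk'->'Fdk', 'zdtws'->'Zdtws'
Result: Cij Jpke Fdk Zdtws


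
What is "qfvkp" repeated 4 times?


Input string: 'qfvkp'
Operation: repeat 4 times
Concatenation: 'qfvkp' + 'qfvkp' + 'qfvkp' + 'qfvkp'
Result: qfvkpqfvkpqfvkpqfvkp


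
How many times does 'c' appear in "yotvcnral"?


Input string: 'yotvcnral'
Target character: 'c'
Scan each position: s[4]='c'
Matches found at indices: 4
Total: 1


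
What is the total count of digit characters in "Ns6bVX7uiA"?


Input string: 'Ns6bVX7uiA'
Operation: count digit characters (0-9)
Scan: 'N', 's', '6'(digit), 'b', 'V', 'X', '7'(digit), 'u', 'i', 'A'
Digits found: 2
Result: 2


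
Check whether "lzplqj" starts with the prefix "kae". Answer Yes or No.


Input string: 'lzplqj'
Prefix to check: 'kae'
First 3 characters of input: 'lzp'
Match: False
Result: No


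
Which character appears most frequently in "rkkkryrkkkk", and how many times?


Input: 'rkkkryrkkkk'
Operation: tally each character
Counts: 'k':7, 'r':3, 'y':1
Maximum: 'k' appears 7 times


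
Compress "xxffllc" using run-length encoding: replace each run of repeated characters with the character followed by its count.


Input: 'xxffllc'
Operation: identify consecutive runs
Runs: 'xx' -> x2, 'ff' -> f2, 'll' -> l2, 'c' -> c1
Encoded: x2f2l2c1


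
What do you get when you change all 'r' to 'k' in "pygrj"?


Input string: 'pygrj'
Operation: replace 'r' with 'k'
Positions of 'r': 3
After replacement: pygkj


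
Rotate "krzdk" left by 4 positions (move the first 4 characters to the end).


Input: 'krzdk', shift = 4
Operation: split at index 4 and swap parts
Front part s[0:4] = 'krzd'
Back part s[4:] = 'k'
Rotated = back + front = 'k' + 'krzd'
Result: kkrzd


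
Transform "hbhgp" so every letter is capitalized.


Input string: 'hbhgp'
Operation: convert each letter to uppercase
Mapping: 'h'->'H', 'b'->'B', 'h'->'H', 'g'->'G', 'p'->'P'
Result: HBHGP


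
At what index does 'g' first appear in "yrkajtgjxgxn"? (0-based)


Input string: 'yrkajtgjxgxn'
Target: 'g'
Scanning left to right: s[0]='y', s[1]='r', s[2]='k', s[3]='a', s[4]='j', s[5]='t', s[6]='g'
First match at index: 6


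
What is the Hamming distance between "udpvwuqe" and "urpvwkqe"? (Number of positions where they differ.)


String 1: 'udpvwuqe'
String 2: 'urpvwkqe'
Compare each position: pos 0: 'u'=='u', pos 1: 'd'!='r', pos 2: 'p'=='p', pos 3: 'v'=='v', pos 4: 'w'=='w', pos 5: 'u'!='k', pos 6: 'q'=='q', pos 7: 'e'=='e'
Differing positions: 2
Hamming distance: 2


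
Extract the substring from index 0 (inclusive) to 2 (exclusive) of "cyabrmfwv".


Input string: 'cyabrmfwv'
Operation: slice [0:2]
Extract characters: s[0]='c', s[1]='y'
Result: cy


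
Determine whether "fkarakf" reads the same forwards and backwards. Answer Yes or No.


Input string: 'fkarakf'
Reversed: 'fkarakf'
Compare pairs: s[0]='f' vs s[6]='f' (match), s[1]='k' vs s[5]='k' (match), s[2]='a' vs s[4]='a' (match)
Palindrome: Yes


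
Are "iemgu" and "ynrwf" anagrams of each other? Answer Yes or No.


String 1: 'iemgu' -> sorted: 'egimu'
String 2: 'ynrwf' -> sorted: 'fnrwy'
Compare sorted forms: 'egimu' != 'fnrwy'
Anagram: No


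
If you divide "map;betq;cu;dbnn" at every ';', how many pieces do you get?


Input string: 'map;betq;cu;dbnn'
Delimiter: ';'
Split result: 'map', 'betq', 'cu', 'dbnn'
Number of parts: 4


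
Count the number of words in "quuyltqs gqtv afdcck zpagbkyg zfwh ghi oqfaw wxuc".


Input string: 'quuyltqs gqtv afdcck zpagbkyg zfwh ghi oqfaw wxuc'
Operation: split by spaces
Words found: 'quuyltqs', 'gqtv', 'afdcck', 'zpagbkyg', 'zfwh', 'ghi', 'oqfaw', 'wxuc'
Word count: 8


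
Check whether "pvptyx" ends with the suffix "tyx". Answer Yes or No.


Input string: 'pvptyx'
Suffix to check: 'tyx'
Last 3 characters of input: 'tyx'
Match: True
Result: Yes


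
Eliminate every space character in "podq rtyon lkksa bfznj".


Input string: 'podq rtyon lkksa bfznj'
Operation: remove all spaces
Words: 'podq', 'rtyon', 'lkksa', 'bfznj'
Join without spaces: podqrtyonlkksabfznj


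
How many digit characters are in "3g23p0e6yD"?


Input string: '3g23p0e6yD'
Operation: count digit characters (0-9)
Scan: '3'(digit), 'g', '2'(digit), '3'(digit), 'p', '0'(digit), 'e', '6'(digit), 'y', 'D'
Digits found: 5
Result: 5


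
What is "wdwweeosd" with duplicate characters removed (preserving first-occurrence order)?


Input: 'wdwweeosd'
Operation: keep first occurrence of each character
Scan: s[0]='w' new -> keep; s[1]='d' new -> keep; s[2]='w' seen -> skip; s[3]='w' seen -> skip; s[4]='e' new -> keep; s[5]='e' seen -> skip; s[6]='o' new -> keep; s[7]='s' new -> keep; s[8]='d' seen -> skip
Result: wdeos


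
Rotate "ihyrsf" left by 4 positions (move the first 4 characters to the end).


Input: 'ihyrsf', shift = 4
Operation: split at index 4 and swap parts
Front part s[0:4] = 'ihyr'
Back part s[4:] = 'sf'
Rotated = back + front = 'sf' + 'ihyr'
Result: sfihyr


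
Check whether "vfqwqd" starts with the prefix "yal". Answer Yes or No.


Input string: 'vfqwqd'
Prefix to check: 'yal'
First 3 characters of input: 'vfq'
Match: False
Result: No


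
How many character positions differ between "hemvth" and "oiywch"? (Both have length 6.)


String 1: 'hemvth'
String 2: 'oiywch'
Compare each position: pos 0: 'h'!='o', pos 1: 'e'!='i', pos 2: 'm'!='y', pos 3: 'v'!='w', pos 4: 't'!='c', pos 5: 'h'=='h'
Differing positions: 5
Hamming distance: 5


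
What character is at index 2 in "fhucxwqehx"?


Input string: 'fhucxwqehx'
Operation: get character at index 2
Index mapping: s[0]='f', s[1]='h', s[2]='u'
Result: 'u'


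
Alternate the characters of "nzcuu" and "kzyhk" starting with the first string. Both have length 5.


String 1: 'nzcuu'
String 2: 'kzyhk'
Operation: alternate characters
Pairs: 'n'+'k', 'z'+'z', 'c'+'y', 'u'+'h', 'u'+'k'
Result: nkzzcyuhuk


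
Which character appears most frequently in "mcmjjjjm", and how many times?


Input: 'mcmjjjjm'
Operation: tally each character
Counts: 'c':1, 'j':4, 'm':3
Maximum: 'j' appears 4 times


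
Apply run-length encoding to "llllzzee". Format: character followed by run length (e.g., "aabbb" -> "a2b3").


Input: 'llllzzee'
Operation: identify consecutive runs
Runs: 'llll' -> l4, 'zz' -> z2, 'ee' -> e2
Encoded: l4z2e2


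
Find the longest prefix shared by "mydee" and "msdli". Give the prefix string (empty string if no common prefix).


String 1: 'mydee'
String 2: 'msdli'
Compare position by position:
pos 0: 'm' vs 'm' match
pos 1: 'y' vs 's' differ -> stop
Longest common prefix: "m" (length 1)


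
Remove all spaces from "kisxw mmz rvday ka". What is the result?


Input string: 'kisxw mmz rvday ka'
Operation: remove all spaces
Words: 'kisxw', 'mmz', 'rvday', 'ka'
Join without spaces: kisxwmmzrvdayka


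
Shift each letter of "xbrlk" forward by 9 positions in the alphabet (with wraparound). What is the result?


Input: 'xbrlk', shift = 9
Operation: for each letter, (position + 9) mod 26
Mapping: 'x'(23+9=32, 32 mod 26=6)->'g', 'b'(1+9=10)->'k', 'r'(17+9=26, 26 mod 26=0)->'a', 'l'(11+9=20)->'u', 'k'(10+9=19)->'t'
Result: gkaut


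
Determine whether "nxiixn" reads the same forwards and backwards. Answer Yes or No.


Input string: 'nxiixn'
Reversed: 'nxiixn'
Compare pairs: s[0]='n' vs s[5]='n' (match), s[1]='x' vs s[4]='x' (match), s[2]='i' vs s[3]='i' (match)
Palindrome: Yes


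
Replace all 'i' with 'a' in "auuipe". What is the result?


Input string: 'auuipe'
Operation: replace 'i' with 'a'
Positions of 'i': 3
After replacement: auuape


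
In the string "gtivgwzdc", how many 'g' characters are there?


Input string: 'gtivgwzdc'
Target character: 'g'
Scan each position: s[0]='g', s[4]='g'
Matches found at indices: 0, 4
Total: 2


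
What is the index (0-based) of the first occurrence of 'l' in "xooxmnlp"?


Input string: 'xooxmnlp'
Target: 'l'
Scanning left to right: s[0]='x', s[1]='o', s[2]='o', s[3]='x', s[4]='m', s[5]='n', s[6]='l'
First match at index: 6


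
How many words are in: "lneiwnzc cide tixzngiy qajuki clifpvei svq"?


Input string: 'lneiwnzc cide tixzngiy qajuki clifpvei svq'
Operation: split by spaces
Words found: 'lneiwnzc', 'cide', 'tixzngiy', 'qajuki', 'clifpvei', 'svq'
Word count: 6


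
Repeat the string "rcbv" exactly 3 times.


Input string: 'rcbv'
Operation: repeat 3 times
Concatenation: 'rcbv' + 'rcbv' + 'rcbv'
Result: rcbvrcbvrcbv


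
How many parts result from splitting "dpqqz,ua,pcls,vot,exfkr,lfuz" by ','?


Input string: 'dpqqz,ua,pcls,vot,exfkr,lfuz'
Delimiter: ','
Split result: 'dpqqz', 'ua', 'pcls', 'vot', 'exfkr', 'lfuz'
Number of parts: 6


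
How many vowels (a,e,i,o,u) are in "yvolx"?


Input string: 'yvolx'
Operation: count vowels (a, e, i, o, u)
Scan: s[0]='y', s[1]='v', s[2]='o' (vowel), s[3]='l', s[4]='x'
Vowels found: 1
Result: 1


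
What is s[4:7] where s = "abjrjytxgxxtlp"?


Input string: 'abjrjytxgxxtlp'
Operation: slice [4:7]
Extract characters: s[4]='j', s[5]='y', s[6]='t'
Result: jyt


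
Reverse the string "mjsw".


Input string: 'mjsw'
Operation: reverse character order
Original order: 'm' -> 'j' -> 's' -> 'w'
Reversed order: 'w' -> 's' -> 'j' -> 'm'
Result: wsjm


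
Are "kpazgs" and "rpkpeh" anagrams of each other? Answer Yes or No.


String 1: 'kpazgs' -> sorted: 'agkpsz'
String 2: 'rpkpeh' -> sorted: 'ehkppr'
Compare sorted forms: 'agkpsz' != 'ehkppr'
Anagram: No


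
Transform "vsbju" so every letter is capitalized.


Input string: 'vsbju'
Operation: convert each letter to uppercase
Mapping: 'v'->'V', 's'->'S', 'b'->'B', 'j'->'J', 'u'->'U'
Result: VSBJU


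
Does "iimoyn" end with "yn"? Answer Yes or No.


Input string: 'iimoyn'
Suffix to check: 'yn'
Last 2 characters of input: 'yn'
Match: True
Result: Yes


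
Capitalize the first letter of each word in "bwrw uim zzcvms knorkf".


Input string: 'bwrw uim zzcvms knorkf'
Operation: capitalize first letter of each word
Word transformations: 'bwrw'->'Bwrw', 'uim'->'Uim', 'zzcvms'->'Zzcvms', 'knorkf'->'Knorkf'
Result: Bwrw Uim Zzcvms Knorkf


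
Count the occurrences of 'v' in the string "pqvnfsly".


Input string: 'pqvnfsly'
Target character: 'v'
Scan each position: s[2]='v'
Matches found at indices: 2
Total: 1


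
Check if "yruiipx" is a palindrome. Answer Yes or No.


Input string: 'yruiipx'
Reversed: 'xpiiury'
Compare pairs: s[0]='y' vs s[6]='x' (mismatch), s[1]='r' vs s[5]='p' (mismatch), s[2]='u' vs s[4]='i' (mismatch)
Palindrome: No


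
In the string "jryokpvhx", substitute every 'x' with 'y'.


Input string: 'jryokpvhx'
Operation: replace 'x' with 'y'
Positions of 'x': 8
After replacement: jryokpvhy


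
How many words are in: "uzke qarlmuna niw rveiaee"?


Input string: 'uzke qarlmuna niw rveiaee'
Operation: split by spaces
Words found: 'uzke', 'qarlmuna', 'niw', 'rveiaee'
Word count: 4


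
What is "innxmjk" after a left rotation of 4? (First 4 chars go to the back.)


Input: 'innxmjk', shift = 4
Operation: split at index 4 and swap parts
Front part s[0:4] = 'innx'
Back part s[4:] = 'mjk'
Rotated = back + front = 'mjk' + 'innx'
Result: mjkinnx


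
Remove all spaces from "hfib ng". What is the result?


Input string: 'hfib ng'
Operation: remove all spaces
Words: 'hfib', 'ng'
Join without spaces: hfibng


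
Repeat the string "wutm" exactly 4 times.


Input string: 'wutm'
Operation: repeat 4 times
Concatenation: 'wutm' + 'wutm' + 'wutm' + 'wutm'
Result: wutmwutmwutmwutm


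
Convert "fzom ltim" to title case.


Input string: 'fzom ltim'
Operation: capitalize first letter of each word
Word transformations: 'fzom'->'Fzom', 'ltim'->'Ltim'
Result: Fzom Ltim


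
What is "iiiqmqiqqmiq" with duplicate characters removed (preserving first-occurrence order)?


Input: 'iiiqmqiqqmiq'
Operation: keep first occurrence of each character
Scan: s[0]='i' new -> keep; s[1]='i' seen -> skip; s[2]='i' seen -> skip; s[3]='q' new -> keep; s[4]='m' new -> keep; s[5]='q' seen -> skip; s[6]='i' seen -> skip; s[7]='q' seen -> skip; s[8]='q' seen -> skip; s[9]='m' seen -> skip; s[10]='i' seen -> skip; s[11]='q' seen -> skip
Result: iqm


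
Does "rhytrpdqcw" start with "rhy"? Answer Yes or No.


Input string: 'rhytrpdqcw'
Prefix to check: 'rhy'
First 3 characters of input: 'rhy'
Match: True
Result: Yes


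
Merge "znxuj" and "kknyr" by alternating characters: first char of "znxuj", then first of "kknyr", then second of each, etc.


String 1: 'znxuj'
String 2: 'kknyr'
Operation: alternate characters
Pairs: 'z'+'k', 'n'+'k', 'x'+'n', 'u'+'y', 'j'+'r'
Result: zknkxnuyjr


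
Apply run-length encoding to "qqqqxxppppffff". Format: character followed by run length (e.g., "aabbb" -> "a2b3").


Input: 'qqqqxxppppffff'
Operation: identify consecutive runs
Runs: 'qqqq' -> q4, 'xx' -> x2, 'pppp' -> p4, 'ffff' -> f4
Encoded: q4x2p4f4


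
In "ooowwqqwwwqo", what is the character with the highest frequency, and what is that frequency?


Input: 'ooowwqqwwwqo'
Operation: tally each character
Counts: 'o':4, 'q':3, 'w':5
Maximum: 'w' appears 5 times


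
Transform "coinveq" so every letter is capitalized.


Input string: 'coinveq'
Operation: convert each letter to uppercase
Mapping: 'c'->'C', 'o'->'O', 'i'->'I', 'n'->'N', 'v'->'V', 'e'->'E', 'q'->'Q'
Result: COINVEQ


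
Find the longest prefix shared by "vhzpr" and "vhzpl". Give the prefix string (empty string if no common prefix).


String 1: 'vhzpr'
String 2: 'vhzpl'
Compare position by position:
pos 0: 'v' vs 'v' match
pos 1: 'h' vs 'h' match
pos 2: 'z' vs 'z' match
pos 3: 'p' vs 'p' match
pos 4: 'r' vs 'l' differ -> stop
Longest common prefix: "vhzp" (length 4)


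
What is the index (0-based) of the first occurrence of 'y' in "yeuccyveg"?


Input string: 'yeuccyveg'
Target: 'y'
Scanning left to right: s[0]='y'
First match at index: 0


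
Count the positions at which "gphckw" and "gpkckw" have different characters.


String 1: 'gphckw'
String 2: 'gpkckw'
Compare each position: pos 0: 'g'=='g', pos 1: 'p'=='p', pos 2: 'h'!='k', pos 3: 'c'=='c', pos 4: 'k'=='k', pos 5: 'w'=='w'
Differing positions: 1
Hamming distance: 1


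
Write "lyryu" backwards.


Input string: 'lyryu'
Operation: reverse character order
Original order: 'l' -> 'y' -> 'r' -> 'y' -> 'u'
Reversed order: 'u' -> 'y' -> 'r' -> 'y' -> 'l'
Result: uyryl


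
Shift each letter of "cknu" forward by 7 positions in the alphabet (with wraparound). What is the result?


Input: 'cknu', shift = 7
Operation: for each letter, (position + 7) mod 26
Mapping: 'c'(2+7=9)->'j', 'k'(10+7=17)->'r', 'n'(13+7=20)->'u', 'u'(20+7=27, 27 mod 26=1)->'b'
Result: jrub


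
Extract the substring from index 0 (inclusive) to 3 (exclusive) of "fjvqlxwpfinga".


Input string: 'fjvqlxwpfinga'
Operation: slice [0:3]
Extract characters: s[0]='f', s[1]='j', s[2]='v'
Result: fjv


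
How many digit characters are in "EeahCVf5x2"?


Input string: 'EeahCVf5x2'
Operation: count digit characters (0-9)
Scan: 'E', 'e', 'a', 'h', 'C', 'V', 'f', '5'(digit), 'x', '2'(digit)
Digits found: 2
Result: 2


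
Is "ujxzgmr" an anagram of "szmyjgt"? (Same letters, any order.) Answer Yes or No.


String 1: 'szmyjgt' -> sorted: 'gjmstyz'
String 2: 'ujxzgmr' -> sorted: 'gjmruxz'
Compare sorted forms: 'gjmstyz' != 'gjmruxz'
Anagram: No


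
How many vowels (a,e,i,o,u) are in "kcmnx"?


Input string: 'kcmnx'
Operation: count vowels (a, e, i, o, u)
Scan: s[0]='k', s[1]='c', s[2]='m', s[3]='n', s[4]='x'
Vowels found: 0
Result: 0


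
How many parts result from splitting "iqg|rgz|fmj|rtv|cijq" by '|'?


Input string: 'iqg|rgz|fmj|rtv|cijq'
Delimiter: '|'
Split result: 'iqg', 'rgz', 'fmj', 'rtv', 'cijq'
Number of parts: 5


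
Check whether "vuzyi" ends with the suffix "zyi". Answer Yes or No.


Input string: 'vuzyi'
Suffix to check: 'zyi'
Last 3 characters of input: 'zyi'
Match: True
Result: Yes


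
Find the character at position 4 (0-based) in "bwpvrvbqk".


Input string: 'bwpvrvbqk'
Operation: get character at index 4
Index mapping: s[0]='b', s[1]='w', s[2]='p', s[3]='v', s[4]='r'
Result: 'r'


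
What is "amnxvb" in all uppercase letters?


Input string: 'amnxvb'
Operation: convert each letter to uppercase
Mapping: 'a'->'A', 'm'->'M', 'n'->'N', 'x'->'X', 'v'->'V', 'b'->'B'
Result: AMNXVB


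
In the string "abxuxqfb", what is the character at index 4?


Input string: 'abxuxqfb'
Operation: get character at index 4
Index mapping: s[0]='a', s[1]='b', s[2]='x', s[3]='u', s[4]='x'
Result: 'x'


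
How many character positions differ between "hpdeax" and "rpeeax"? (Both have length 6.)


String 1: 'hpdeax'
String 2: 'rpeeax'
Compare each position: pos 0: 'h'!='r', pos 1: 'p'=='p', pos 2: 'd'!='e', pos 3: 'e'=='e', pos 4: 'a'=='a', pos 5: 'x'=='x'
Differing positions: 2
Hamming distance: 2


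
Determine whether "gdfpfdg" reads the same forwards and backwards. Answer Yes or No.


Input string: 'gdfpfdg'
Reversed: 'gdfpfdg'
Compare pairs: s[0]='g' vs s[6]='g' (match), s[1]='d' vs s[5]='d' (match), s[2]='f' vs s[4]='f' (match)
Palindrome: Yes


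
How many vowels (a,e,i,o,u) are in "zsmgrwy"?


Input string: 'zsmgrwy'
Operation: count vowels (a, e, i, o, u)
Scan: s[0]='z', s[1]='s', s[2]='m', s[3]='g', s[4]='r', s[5]='w', s[6]='y'
Vowels found: 0
Result: 0


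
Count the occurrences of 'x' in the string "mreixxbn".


Input string: 'mreixxbn'
Target character: 'x'
Scan each position: s[4]='x', s[5]='x'
Matches found at indices: 4, 5
Total: 2


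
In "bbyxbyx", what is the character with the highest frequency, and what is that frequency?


Input: 'bbyxbyx'
Operation: tally each character
Counts: 'b':3, 'x':2, 'y':2
Maximum: 'b' appears 3 times


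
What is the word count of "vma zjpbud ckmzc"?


Input string: 'vma zjpbud ckmzc'
Operation: split by spaces
Words found: 'vma', 'zjpbud', 'ckmzc'
Word count: 3


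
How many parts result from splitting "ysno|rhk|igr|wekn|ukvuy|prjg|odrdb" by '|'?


Input string: 'ysno|rhk|igr|wekn|ukvuy|prjg|odrdb'
Delimiter: '|'
Split result: 'ysno', 'rhk', 'igr', 'wekn', 'ukvuy', 'prjg', 'odrdb'
Number of parts: 7


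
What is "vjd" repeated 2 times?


Input string: 'vjd'
Operation: repeat 2 times
Concatenation: 'vjd' + 'vjd'
Result: vjdvjd


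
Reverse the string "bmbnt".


Input string: 'bmbnt'
Operation: reverse character order
Original order: 'b' -> 'm' -> 'b' -> 'n' -> 't'
Reversed order: 't' -> 'n' -> 'b' -> 'm' -> 'b'
Result: tnbmb


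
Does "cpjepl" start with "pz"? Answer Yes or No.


Input string: 'cpjepl'
Prefix to check: 'pz'
First 2 characters of input: 'cp'
Match: False
Result: No


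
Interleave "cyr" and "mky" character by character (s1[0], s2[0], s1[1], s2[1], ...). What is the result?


String 1: 'cyr'
String 2: 'mky'
Operation: alternate characters
Pairs: 'c'+'m', 'y'+'k', 'r'+'y'
Result: cmykry


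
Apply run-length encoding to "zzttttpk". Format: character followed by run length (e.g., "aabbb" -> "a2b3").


Input: 'zzttttpk'
Operation: identify consecutive runs
Runs: 'zz' -> z2, 'tttt' -> t4, 'p' -> p1, 'k' -> k1
Encoded: z2t4p1k1


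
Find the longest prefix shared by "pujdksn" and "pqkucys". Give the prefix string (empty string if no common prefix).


String 1: 'pujdksn'
String 2: 'pqkucys'
Compare position by position:
pos 0: 'p' vs 'p' match
pos 1: 'u' vs 'q' differ -> stop
Longest common prefix: "p" (length 1)


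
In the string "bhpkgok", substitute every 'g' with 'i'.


Input string: 'bhpkgok'
Operation: replace 'g' with 'i'
Positions of 'g': 4
After replacement: bhpkiok


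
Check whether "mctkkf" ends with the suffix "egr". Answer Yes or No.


Input string: 'mctkkf'
Suffix to check: 'egr'
Last 3 characters of input: 'kkf'
Match: False
Result: No


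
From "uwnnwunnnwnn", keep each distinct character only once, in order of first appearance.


Input: 'uwnnwunnnwnn'
Operation: keep first occurrence of each character
Scan: s[0]='u' new -> keep; s[1]='w' new -> keep; s[2]='n' new -> keep; s[3]='n' seen -> skip; s[4]='w' seen -> skip; s[5]='u' seen -> skip; s[6]='n' seen -> skip; s[7]='n' seen -> skip; s[8]='n' seen -> skip; s[9]='w' seen -> skip; s[10]='n' seen -> skip; s[11]='n' seen -> skip
Result: uwn


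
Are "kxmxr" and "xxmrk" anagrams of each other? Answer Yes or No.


String 1: 'kxmxr' -> sorted: 'kmrxx'
String 2: 'xxmrk' -> sorted: 'kmrxx'
Compare sorted forms: 'kmrxx' == 'kmrxx'
Anagram: Yes


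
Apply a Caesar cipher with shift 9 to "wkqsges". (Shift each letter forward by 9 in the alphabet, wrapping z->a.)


Input: 'wkqsges', shift = 9
Operation: for each letter, (position + 9) mod 26
Mapping: 'w'(22+9=31, 31 mod 26=5)->'f', 'k'(10+9=19)->'t', 'q'(16+9=25)->'z', 's'(18+9=27, 27 mod 26=1)->'b', 'g'(6+9=15)->'p', 'e'(4+9=13)->'n', 's'(18+9=27, 27 mod 26=1)->'b'
Result: ftzbpnb


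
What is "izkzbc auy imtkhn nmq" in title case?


Input string: 'izkzbc auy imtkhn nmq'
Operation: capitalize first letter of each word
Word transformations: 'izkzbc'->'Izkzbc', 'auy'->'Auy', 'imtkhn'->'Imtkhn', 'nmq'->'Nmq'
Result: Izkzbc Auy Imtkhn Nmq


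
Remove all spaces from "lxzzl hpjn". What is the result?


Input string: 'lxzzl hpjn'
Operation: remove all spaces
Words: 'lxzzl', 'hpjn'
Join without spaces: lxzzlhpjn


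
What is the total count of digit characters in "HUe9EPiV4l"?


Input string: 'HUe9EPiV4l'
Operation: count digit characters (0-9)
Scan: 'H', 'U', 'e', '9'(digit), 'E', 'P', 'i', 'V', '4'(digit), 'l'
Digits found: 2
Result: 2


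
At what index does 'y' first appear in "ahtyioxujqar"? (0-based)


Input string: 'ahtyioxujqar'
Target: 'y'
Scanning left to right: s[0]='a', s[1]='h', s[2]='t', s[3]='y'
First match at index: 3


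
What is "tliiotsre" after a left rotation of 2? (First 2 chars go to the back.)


Input: 'tliiotsre', shift = 2
Operation: split at index 2 and swap parts
Front part s[0:2] = 'tl'
Back part s[2:] = 'iiotsre'
Rotated = back + front = 'iiotsre' + 'tl'
Result: iiotsretl


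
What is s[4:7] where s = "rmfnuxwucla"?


Input string: 'rmfnuxwucla'
Operation: slice [4:7]
Extract characters: s[4]='u', s[5]='x', s[6]='w'
Result: uxw


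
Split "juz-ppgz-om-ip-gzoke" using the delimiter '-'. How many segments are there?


Input string: 'juz-ppgz-om-ip-gzoke'
Delimiter: '-'
Split result: 'juz', 'ppgz', 'om', 'ip', 'gzoke'
Number of parts: 5


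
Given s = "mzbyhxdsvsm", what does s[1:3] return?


Input string: 'mzbyhxdsvsm'
Operation: slice [1:3]
Extract characters: s[1]='z', s[2]='b'
Result: zb


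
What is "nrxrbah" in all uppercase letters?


Input string: 'nrxrbah'
Operation: convert each letter to uppercase
Mapping: 'n'->'N', 'r'->'R', 'x'->'X', 'r'->'R', 'b'->'B', 'a'->'A', 'h'->'H'
Result: NRXRBAH


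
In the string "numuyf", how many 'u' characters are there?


Input string: 'numuyf'
Target character: 'u'
Scan each position: s[1]='u', s[3]='u'
Matches found at indices: 1, 3
Total: 2


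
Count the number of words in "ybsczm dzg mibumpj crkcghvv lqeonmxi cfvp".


Input string: 'ybsczm dzg mibumpj crkcghvv lqeonmxi cfvp'
Operation: split by spaces
Words found: 'ybsczm', 'dzg', 'mibumpj', 'crkcghvv', 'lqeonmxi', 'cfvp'
Word count: 6


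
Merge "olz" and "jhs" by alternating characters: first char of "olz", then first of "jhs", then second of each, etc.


String 1: 'olz'
String 2: 'jhs'
Operation: alternate characters
Pairs: 'o'+'j', 'l'+'h', 'z'+'s'
Result: ojlhzs


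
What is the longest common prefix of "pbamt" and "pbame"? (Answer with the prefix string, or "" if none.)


String 1: 'pbamt'
String 2: 'pbame'
Compare position by position:
pos 0: 'p' vs 'p' match
pos 1: 'b' vs 'b' match
pos 2: 'a' vs 'a' match
pos 3: 'm' vs 'm' match
pos 4: 't' vs 'e' differ -> stop
Longest common prefix: "pbam" (length 4)


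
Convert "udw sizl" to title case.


Input string: 'udw sizl'
Operation: capitalize first letter of each word
Word transformations: 'udw'->'Udw', 'sizl'->'Sizl'
Result: Udw Sizl


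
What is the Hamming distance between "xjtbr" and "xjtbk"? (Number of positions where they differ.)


String 1: 'xjtbr'
String 2: 'xjtbk'
Compare each position: pos 0: 'x'=='x', pos 1: 'j'=='j', pos 2: 't'=='t', pos 3: 'b'=='b', pos 4: 'r'!='k'
Differing positions: 1
Hamming distance: 1


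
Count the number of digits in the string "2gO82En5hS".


Input string: '2gO82En5hS'
Operation: count digit characters (0-9)
Scan: '2'(digit), 'g', 'O', '8'(digit), '2'(digit), 'E', 'n', '5'(digit), 'h', 'S'
Digits found: 4
Result: 4


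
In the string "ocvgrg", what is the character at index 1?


Input string: 'ocvgrg'
Operation: get character at index 1
Index mapping: s[0]='o', s[1]='c'
Result: 'c'


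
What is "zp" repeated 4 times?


Input string: 'zp'
Operation: repeat 4 times
Concatenation: 'zp' + 'zp' + 'zp' + 'zp'
Result: zpzpzpzp


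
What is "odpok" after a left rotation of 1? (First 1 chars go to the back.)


Input: 'odpok', shift = 1
Operation: split at index 1 and swap parts
Front part s[0:1] = 'o'
Back part s[1:] = 'dpok'
Rotated = back + front = 'dpok' + 'o'
Result: dpoko


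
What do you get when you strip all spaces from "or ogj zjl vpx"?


Input string: 'or ogj zjl vpx'
Operation: remove all spaces
Words: 'or', 'ogj', 'zjl', 'vpx'
Join without spaces: orogjzjlvpx
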